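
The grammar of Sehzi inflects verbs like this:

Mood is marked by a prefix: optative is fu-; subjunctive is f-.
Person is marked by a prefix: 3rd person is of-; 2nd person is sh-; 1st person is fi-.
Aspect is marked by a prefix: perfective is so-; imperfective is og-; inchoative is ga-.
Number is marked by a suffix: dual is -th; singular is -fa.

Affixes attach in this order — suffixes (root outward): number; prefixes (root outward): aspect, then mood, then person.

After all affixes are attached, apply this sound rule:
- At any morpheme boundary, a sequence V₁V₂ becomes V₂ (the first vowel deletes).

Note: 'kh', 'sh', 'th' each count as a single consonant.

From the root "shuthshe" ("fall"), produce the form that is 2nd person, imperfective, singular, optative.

Attach aspect imperfective og- → ogshuthshe.
Attach mood optative fu- → fuogshuthshe.
Attach person 2nd person sh- → shfuogshuthshe.
Attach number singular -fa → shfuogshuthshefa.
Apply vowel deletion: shfuogshuthshefa → shfogshuthshefa.

shfogshuthshefa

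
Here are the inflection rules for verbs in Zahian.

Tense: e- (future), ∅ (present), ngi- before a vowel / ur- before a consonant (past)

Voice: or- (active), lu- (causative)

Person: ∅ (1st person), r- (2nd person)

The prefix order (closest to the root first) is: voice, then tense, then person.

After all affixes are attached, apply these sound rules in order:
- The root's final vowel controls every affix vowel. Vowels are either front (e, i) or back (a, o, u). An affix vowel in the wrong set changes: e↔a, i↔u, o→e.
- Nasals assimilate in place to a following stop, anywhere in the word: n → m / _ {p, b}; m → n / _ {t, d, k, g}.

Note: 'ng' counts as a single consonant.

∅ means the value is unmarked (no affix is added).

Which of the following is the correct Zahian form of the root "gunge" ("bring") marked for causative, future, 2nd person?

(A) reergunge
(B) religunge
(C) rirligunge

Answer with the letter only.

B

Attach voice causative lu- → lugunge.
Attach tense future e- → elugunge.
Attach person 2nd person r- → relugunge.
Apply vowel harmony: relugunge → religunge.
Nasal assimilation: no change.
So the correct form is religunge, option (B).
(A) reergunge is wrong: it uses active instead of causative for voice.
(C) rirligunge is wrong: it uses past instead of future for tense.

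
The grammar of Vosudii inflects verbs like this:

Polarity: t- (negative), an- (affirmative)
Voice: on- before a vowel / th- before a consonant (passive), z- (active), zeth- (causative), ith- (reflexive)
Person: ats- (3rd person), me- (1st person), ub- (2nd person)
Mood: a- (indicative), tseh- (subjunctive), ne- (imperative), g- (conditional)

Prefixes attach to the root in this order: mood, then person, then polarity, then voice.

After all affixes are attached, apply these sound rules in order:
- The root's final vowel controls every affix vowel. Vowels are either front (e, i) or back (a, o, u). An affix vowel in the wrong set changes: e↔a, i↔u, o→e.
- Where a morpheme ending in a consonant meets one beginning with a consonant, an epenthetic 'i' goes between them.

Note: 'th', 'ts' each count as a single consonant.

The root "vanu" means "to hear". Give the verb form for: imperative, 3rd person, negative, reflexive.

uthitatsinavanu

Attach mood imperative ne- → nevanu.
Attach person 3rd person ats- → atsnevanu.
Attach polarity negative t- → tatsnevanu.
Attach voice reflexive ith- → ithtatsnevanu.
Apply vowel harmony: ithtatsnevanu → uthtatsnavanu.
Apply epenthesis: uthtatsnavanu → uthitatsinavanu.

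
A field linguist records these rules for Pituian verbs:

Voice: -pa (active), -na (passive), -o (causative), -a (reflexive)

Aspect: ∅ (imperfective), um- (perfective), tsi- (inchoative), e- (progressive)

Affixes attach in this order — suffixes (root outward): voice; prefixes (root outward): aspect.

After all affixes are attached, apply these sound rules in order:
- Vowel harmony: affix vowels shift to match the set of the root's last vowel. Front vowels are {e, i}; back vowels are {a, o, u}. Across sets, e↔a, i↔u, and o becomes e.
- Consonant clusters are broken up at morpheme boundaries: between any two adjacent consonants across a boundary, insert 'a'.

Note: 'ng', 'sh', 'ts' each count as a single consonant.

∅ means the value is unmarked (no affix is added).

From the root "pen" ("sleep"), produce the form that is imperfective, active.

aspect = imperfective: zero marking, form stays pen.
Attach voice active -pa → penpa.
Apply vowel harmony: penpa → penpe.
Apply epenthesis: penpe → penape.

penape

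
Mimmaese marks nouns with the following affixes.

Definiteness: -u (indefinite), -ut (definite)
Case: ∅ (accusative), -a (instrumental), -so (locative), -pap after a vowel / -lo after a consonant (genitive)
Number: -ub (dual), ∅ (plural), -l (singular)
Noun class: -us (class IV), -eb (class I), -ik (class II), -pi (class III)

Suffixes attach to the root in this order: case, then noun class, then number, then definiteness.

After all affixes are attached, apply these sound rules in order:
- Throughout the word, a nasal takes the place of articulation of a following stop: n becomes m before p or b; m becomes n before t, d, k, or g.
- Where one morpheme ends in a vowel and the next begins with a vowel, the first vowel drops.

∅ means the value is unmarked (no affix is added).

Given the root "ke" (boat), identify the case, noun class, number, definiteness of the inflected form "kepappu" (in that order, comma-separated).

genitive, class III, plural, indefinite

Segment: ke-pap-pi-u.
case: -pap/lo → genitive.
noun class: -pi → class III.
number: ∅ → plural.
definiteness: -u → indefinite.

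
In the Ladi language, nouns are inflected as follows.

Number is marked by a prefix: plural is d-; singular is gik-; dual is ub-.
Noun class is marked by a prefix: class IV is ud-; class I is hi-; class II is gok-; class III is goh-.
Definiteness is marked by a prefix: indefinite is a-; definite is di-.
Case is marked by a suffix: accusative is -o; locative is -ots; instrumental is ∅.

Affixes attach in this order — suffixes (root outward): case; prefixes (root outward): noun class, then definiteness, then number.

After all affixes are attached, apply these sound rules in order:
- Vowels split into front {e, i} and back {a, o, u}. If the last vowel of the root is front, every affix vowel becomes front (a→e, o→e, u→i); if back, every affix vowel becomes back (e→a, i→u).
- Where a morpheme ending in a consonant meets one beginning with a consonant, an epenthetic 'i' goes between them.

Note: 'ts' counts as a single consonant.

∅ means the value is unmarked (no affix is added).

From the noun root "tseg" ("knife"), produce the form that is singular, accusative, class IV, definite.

Attach noun class class IV ud- → udtseg.
Attach case accusative -o → udtsego.
Attach definiteness definite di- → diudtsego.
Attach number singular gik- → gikdiudtsego.
Apply vowel harmony: gikdiudtsego → gikdiidtsege.
Apply epenthesis: gikdiidtsege → gikidiiditsege.

gikidiiditsege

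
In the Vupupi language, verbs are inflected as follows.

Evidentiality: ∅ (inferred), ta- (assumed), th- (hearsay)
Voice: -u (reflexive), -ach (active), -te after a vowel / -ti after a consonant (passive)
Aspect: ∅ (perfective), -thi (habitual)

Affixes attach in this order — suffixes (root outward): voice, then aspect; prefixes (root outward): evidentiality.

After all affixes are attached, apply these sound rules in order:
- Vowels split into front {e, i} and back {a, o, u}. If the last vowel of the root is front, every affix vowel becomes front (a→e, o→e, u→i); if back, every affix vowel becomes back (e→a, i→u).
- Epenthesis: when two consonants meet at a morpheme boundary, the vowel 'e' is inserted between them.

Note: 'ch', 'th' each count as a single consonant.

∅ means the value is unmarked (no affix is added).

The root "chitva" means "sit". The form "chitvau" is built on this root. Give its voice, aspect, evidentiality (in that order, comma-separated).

Segment: chitva-u.
voice: -u → reflexive.
aspect: ∅ → perfective.
evidentiality: ∅ → inferred.

reflexive, perfective, inferred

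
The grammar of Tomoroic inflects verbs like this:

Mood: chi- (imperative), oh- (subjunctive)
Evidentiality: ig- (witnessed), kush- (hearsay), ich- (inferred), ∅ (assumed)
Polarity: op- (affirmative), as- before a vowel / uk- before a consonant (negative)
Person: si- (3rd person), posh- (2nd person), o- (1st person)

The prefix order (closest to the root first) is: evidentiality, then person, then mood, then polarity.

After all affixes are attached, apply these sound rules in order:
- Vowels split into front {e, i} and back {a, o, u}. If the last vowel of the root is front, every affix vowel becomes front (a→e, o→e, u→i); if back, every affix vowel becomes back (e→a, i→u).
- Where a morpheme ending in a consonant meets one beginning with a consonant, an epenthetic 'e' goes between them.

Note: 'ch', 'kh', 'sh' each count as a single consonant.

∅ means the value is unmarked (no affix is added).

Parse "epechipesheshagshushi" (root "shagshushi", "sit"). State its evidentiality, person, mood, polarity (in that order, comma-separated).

assumed, 2nd person, imperative, affirmative

Segment: op-chi-posh-shagshushi.
evidentiality: ∅ → assumed.
person: posh- → 2nd person.
mood: chi- → imperative.
polarity: op- → affirmative.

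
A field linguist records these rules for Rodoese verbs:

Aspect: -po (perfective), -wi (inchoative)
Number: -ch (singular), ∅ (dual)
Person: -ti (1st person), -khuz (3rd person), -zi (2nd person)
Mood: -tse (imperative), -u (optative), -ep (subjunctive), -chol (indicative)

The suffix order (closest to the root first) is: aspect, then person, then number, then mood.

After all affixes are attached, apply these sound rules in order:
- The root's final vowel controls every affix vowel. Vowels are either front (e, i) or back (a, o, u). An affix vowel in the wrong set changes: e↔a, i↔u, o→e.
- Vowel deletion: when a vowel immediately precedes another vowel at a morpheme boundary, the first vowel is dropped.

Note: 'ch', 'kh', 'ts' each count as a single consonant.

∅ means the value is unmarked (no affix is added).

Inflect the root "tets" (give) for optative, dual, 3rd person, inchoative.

tetswikhizi

Attach aspect inchoative -wi → tetswi.
Attach person 3rd person -khuz → tetswikhuz.
number = dual: zero marking, form stays tetswikhuz.
Attach mood optative -u → tetswikhuzu.
Apply vowel harmony: tetswikhuzu → tetswikhizi.
Vowel deletion: no change.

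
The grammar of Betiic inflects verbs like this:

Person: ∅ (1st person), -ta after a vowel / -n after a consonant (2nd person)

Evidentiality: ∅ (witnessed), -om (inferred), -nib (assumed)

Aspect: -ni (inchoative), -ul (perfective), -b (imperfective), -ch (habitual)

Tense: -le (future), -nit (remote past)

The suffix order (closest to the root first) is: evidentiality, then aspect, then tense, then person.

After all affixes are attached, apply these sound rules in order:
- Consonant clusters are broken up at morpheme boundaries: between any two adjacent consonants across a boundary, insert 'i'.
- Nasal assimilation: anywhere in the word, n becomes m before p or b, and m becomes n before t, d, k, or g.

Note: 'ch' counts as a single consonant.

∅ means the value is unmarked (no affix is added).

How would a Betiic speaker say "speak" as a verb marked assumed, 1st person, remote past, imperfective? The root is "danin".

danininibibinit

Attach evidentiality assumed -nib → daninnib.
Attach aspect imperfective -b → daninnibb.
Attach tense remote past -nit → daninnibbnit.
person = 1st person: zero marking, form stays daninnibbnit.
Apply epenthesis: daninnibbnit → danininibibinit.
Nasal assimilation: no change.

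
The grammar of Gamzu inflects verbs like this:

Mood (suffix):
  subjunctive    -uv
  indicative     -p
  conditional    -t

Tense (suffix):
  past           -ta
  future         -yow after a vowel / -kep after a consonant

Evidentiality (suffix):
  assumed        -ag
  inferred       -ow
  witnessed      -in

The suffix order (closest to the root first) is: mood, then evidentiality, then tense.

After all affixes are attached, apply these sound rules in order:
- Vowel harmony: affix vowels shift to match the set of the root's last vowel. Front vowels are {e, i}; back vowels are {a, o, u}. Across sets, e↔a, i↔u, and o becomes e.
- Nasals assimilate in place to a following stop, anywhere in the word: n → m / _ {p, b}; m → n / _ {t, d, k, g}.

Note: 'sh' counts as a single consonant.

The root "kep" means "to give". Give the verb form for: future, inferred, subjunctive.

kepivewkep

Attach mood subjunctive -uv → kepuv.
Attach evidentiality inferred -ow → kepuvow.
Attach tense future -kep (after consonant 'w') → kepuvowkep.
Apply vowel harmony: kepuvowkep → kepivewkep.
Nasal assimilation: no change.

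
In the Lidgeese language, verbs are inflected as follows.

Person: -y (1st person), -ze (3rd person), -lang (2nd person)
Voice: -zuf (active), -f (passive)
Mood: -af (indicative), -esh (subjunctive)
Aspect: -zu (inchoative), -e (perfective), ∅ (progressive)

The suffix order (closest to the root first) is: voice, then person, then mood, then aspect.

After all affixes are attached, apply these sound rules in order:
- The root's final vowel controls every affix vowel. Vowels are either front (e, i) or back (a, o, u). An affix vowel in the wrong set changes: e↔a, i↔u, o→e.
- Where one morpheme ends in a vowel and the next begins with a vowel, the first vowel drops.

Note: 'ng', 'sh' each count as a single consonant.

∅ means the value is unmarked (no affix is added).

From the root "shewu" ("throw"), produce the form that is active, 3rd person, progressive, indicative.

Attach voice active -zuf → shewuzuf.
Attach person 3rd person -ze → shewuzufze.
Attach mood indicative -af → shewuzufzeaf.
aspect = progressive: zero marking, form stays shewuzufzeaf.
Apply vowel harmony: shewuzufzeaf → shewuzufzaaf.
Apply vowel deletion: shewuzufzaaf → shewuzufzaf.

shewuzufzaf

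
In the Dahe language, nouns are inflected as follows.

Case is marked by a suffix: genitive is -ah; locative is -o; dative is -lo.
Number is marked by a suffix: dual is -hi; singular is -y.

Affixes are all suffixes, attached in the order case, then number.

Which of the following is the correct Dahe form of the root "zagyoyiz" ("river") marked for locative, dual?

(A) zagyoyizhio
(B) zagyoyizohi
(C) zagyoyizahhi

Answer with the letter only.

B

Attach case locative -o → zagyoyizo.
Attach number dual -hi → zagyoyizohi.
So the correct form is zagyoyizohi, option (B).
(C) zagyoyizahhi is wrong: it uses genitive instead of locative for case.
(A) zagyoyizhio is wrong: it has the affixes in the wrong order.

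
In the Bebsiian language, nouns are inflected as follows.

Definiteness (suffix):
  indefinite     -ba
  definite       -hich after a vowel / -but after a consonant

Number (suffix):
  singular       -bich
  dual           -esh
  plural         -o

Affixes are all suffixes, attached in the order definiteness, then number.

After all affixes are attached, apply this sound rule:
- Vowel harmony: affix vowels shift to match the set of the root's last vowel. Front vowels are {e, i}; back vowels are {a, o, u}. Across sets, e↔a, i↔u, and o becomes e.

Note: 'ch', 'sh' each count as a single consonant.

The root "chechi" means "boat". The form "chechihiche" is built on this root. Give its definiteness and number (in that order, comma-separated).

definite, plural

Segment: chechi-hich-o.
definiteness: -hich/but → definite.
number: -o → plural.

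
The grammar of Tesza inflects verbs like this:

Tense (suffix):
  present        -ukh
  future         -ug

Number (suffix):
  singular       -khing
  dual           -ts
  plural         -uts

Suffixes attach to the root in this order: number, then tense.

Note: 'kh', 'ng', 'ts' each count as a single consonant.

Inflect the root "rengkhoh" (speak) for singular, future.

Attach number singular -khing → rengkhohkhing.
Attach tense future -ug → rengkhohkhingug.

rengkhohkhingug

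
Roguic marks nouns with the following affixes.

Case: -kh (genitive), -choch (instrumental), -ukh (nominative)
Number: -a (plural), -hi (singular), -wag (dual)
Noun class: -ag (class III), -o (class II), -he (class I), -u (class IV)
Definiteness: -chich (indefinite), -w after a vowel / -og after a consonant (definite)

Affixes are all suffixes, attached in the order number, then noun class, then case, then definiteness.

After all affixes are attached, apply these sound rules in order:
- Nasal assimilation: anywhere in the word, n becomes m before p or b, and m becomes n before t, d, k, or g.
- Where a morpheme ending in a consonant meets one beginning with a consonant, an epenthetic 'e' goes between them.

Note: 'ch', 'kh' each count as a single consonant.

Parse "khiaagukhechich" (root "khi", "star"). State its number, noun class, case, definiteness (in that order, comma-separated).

Segment: khi-a-ag-ukh-chich.
number: -a → plural.
noun class: -ag → class III.
case: -ukh → nominative.
definiteness: -chich → indefinite.

plural, class III, nominative, indefinite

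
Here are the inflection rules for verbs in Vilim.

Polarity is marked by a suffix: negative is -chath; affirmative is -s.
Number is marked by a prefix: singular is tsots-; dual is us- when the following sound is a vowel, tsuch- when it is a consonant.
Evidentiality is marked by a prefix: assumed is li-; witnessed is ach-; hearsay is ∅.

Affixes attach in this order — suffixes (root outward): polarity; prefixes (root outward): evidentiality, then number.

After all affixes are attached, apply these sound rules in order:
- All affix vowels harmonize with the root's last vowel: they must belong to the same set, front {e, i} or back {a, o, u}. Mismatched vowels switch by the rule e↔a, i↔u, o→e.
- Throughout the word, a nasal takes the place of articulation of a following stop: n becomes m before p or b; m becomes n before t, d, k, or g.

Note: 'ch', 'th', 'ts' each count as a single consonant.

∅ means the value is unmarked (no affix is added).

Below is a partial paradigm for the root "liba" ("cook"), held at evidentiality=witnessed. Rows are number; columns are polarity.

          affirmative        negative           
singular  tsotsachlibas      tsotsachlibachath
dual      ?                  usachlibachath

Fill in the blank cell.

usachlibas

Attach polarity affirmative -s → libas.
Attach evidentiality witnessed ach- → achlibas.
Attach number dual us- (before vowel 'a') → usachlibas.
Vowel harmony: no change.
Nasal assimilation: no change.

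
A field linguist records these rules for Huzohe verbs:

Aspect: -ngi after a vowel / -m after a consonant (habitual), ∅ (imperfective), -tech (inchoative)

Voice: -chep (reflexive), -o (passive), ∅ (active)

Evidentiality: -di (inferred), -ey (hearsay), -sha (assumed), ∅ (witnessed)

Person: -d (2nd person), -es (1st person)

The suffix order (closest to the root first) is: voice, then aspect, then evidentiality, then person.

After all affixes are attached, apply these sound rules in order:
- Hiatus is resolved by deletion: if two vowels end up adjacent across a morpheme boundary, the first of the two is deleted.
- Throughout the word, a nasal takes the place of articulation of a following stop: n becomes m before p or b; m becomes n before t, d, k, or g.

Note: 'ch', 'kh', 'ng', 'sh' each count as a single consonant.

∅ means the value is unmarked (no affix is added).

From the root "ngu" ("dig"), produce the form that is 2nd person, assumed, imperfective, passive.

Attach voice passive -o → nguo.
aspect = imperfective: zero marking, form stays nguo.
Attach evidentiality assumed -sha → nguosha.
Attach person 2nd person -d → nguoshad.
Apply vowel deletion: nguoshad → ngoshad.
Nasal assimilation: no change.

ngoshad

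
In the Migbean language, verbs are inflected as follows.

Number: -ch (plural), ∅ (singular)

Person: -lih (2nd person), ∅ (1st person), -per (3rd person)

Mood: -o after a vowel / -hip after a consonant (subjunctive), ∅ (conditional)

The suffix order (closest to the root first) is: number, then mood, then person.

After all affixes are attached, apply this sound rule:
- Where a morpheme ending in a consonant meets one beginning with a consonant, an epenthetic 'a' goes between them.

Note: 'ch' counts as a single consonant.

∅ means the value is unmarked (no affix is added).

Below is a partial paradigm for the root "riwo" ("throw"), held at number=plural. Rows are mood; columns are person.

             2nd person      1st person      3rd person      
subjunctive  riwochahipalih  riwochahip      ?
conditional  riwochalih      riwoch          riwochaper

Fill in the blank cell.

riwochahipaper

Attach number plural -ch → riwoch.
Attach mood subjunctive -hip (after consonant 'ch') → riwochhip.
Attach person 3rd person -per → riwochhipper.
Apply epenthesis: riwochhipper → riwochahipaper.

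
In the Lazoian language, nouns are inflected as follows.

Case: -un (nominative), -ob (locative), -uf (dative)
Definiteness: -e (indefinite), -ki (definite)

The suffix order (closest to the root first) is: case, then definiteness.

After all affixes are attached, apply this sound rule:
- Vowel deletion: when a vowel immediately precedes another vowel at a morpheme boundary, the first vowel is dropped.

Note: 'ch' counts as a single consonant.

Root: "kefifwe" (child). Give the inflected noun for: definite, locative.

Attach case locative -ob → kefifweob.
Attach definiteness definite -ki → kefifweobki.
Apply vowel deletion: kefifweobki → kefifwobki.

kefifwobki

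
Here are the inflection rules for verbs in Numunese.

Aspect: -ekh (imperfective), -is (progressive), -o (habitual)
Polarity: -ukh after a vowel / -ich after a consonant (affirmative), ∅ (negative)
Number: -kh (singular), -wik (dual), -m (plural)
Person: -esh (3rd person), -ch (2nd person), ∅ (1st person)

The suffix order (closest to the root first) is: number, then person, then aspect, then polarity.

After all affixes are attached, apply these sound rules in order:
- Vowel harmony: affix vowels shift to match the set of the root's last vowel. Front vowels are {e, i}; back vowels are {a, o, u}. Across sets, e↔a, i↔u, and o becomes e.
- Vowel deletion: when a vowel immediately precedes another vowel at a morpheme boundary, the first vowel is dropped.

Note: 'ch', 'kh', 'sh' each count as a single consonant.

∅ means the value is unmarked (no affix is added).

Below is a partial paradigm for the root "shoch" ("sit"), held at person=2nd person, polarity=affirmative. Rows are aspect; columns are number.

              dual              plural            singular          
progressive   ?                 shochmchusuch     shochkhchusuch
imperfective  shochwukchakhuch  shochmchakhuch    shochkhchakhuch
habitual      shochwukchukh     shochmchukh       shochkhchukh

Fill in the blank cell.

Attach number dual -wik → shochwik.
Attach person 2nd person -ch → shochwikch.
Attach aspect progressive -is → shochwikchis.
Attach polarity affirmative -ich (after consonant 's') → shochwikchisich.
Apply vowel harmony: shochwikchisich → shochwukchusuch.
Vowel deletion: no change.

shochwukchusuch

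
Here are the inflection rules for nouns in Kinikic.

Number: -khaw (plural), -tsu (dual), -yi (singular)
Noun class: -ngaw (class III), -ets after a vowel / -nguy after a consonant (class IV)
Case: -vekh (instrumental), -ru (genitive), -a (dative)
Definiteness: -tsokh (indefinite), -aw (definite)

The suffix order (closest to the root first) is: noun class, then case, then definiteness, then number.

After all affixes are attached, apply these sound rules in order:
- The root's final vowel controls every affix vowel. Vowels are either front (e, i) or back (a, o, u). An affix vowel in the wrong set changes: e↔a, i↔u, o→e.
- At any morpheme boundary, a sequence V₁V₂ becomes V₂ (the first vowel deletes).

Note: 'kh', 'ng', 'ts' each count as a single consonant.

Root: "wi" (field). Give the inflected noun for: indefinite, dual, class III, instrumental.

wingewvekhtsekhtsi

Attach noun class class III -ngaw → wingaw.
Attach case instrumental -vekh → wingawvekh.
Attach definiteness indefinite -tsokh → wingawvekhtsokh.
Attach number dual -tsu → wingawvekhtsokhtsu.
Apply vowel harmony: wingawvekhtsokhtsu → wingewvekhtsekhtsi.
Vowel deletion: no change.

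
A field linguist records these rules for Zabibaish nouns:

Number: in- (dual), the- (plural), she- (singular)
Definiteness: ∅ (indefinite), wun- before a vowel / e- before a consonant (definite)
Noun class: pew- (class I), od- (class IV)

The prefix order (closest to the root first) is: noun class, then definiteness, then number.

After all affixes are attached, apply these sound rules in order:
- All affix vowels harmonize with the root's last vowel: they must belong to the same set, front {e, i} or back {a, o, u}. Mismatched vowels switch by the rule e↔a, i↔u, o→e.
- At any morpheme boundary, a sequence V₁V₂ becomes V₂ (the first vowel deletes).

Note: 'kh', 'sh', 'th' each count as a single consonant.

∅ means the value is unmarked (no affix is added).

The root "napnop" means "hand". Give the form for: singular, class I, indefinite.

shapawnapnop

Attach noun class class I pew- → pewnapnop.
definiteness = indefinite: zero marking, form stays pewnapnop.
Attach number singular she- → shepewnapnop.
Apply vowel harmony: shepewnapnop → shapawnapnop.
Vowel deletion: no change.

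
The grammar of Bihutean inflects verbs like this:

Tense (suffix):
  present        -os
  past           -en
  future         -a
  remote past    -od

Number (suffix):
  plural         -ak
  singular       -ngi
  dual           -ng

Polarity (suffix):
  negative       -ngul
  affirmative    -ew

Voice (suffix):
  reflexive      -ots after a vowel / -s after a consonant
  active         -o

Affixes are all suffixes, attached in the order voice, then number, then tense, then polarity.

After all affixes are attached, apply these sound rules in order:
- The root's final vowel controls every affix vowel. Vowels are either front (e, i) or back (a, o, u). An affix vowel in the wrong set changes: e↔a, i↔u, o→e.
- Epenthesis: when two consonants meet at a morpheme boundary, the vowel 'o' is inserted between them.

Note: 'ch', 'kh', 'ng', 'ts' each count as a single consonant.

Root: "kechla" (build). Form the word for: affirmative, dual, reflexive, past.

Attach voice reflexive -ots (after vowel 'a') → kechlaots.
Attach number dual -ng → kechlaotsng.
Attach tense past -en → kechlaotsngen.
Attach polarity affirmative -ew → kechlaotsngenew.
Apply vowel harmony: kechlaotsngenew → kechlaotsnganaw.
Apply epenthesis: kechlaotsnganaw → kechlaotsonganaw.

kechlaotsonganaw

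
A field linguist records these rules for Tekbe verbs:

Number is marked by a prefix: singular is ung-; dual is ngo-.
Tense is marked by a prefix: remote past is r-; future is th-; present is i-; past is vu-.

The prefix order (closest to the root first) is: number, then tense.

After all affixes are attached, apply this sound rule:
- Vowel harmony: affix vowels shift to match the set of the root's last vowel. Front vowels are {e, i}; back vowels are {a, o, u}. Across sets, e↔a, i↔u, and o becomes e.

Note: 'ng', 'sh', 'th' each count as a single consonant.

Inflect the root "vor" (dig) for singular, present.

uungvor

Attach number singular ung- → ungvor.
Attach tense present i- → iungvor.
Apply vowel harmony: iungvor → uungvor.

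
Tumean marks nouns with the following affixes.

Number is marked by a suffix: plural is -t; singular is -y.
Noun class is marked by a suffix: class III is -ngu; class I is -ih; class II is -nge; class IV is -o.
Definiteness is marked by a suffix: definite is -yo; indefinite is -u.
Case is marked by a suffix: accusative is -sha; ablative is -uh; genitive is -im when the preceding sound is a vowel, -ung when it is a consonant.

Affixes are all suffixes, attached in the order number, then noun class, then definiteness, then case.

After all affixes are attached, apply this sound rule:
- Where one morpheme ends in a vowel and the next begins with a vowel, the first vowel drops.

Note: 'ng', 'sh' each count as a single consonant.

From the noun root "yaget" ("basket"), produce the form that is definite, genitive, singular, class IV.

yagetyoyim

Attach number singular -y → yagety.
Attach noun class class IV -o → yagetyo.
Attach definiteness definite -yo → yagetyoyo.
Attach case genitive -im (after vowel 'o') → yagetyoyoim.
Apply vowel deletion: yagetyoyoim → yagetyoyim.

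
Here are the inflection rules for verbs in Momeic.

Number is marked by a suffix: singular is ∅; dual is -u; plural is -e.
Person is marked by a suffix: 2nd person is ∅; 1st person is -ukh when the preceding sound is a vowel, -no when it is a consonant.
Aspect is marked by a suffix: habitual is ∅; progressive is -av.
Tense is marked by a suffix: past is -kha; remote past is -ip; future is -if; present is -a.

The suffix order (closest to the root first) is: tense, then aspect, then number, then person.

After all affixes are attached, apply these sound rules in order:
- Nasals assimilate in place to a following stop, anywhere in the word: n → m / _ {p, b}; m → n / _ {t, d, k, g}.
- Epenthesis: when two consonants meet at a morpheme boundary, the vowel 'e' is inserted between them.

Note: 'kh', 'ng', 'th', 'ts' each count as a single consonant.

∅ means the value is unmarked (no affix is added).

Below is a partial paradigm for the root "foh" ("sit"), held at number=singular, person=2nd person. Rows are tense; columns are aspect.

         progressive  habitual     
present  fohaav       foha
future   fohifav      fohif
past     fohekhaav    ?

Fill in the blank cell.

fohekha

Attach tense past -kha → fohkha.
aspect = habitual: zero marking, form stays fohkha.
number = singular: zero marking, form stays fohkha.
person = 2nd person: zero marking, form stays fohkha.
Nasal assimilation: no change.
Apply epenthesis: fohkha → fohekha.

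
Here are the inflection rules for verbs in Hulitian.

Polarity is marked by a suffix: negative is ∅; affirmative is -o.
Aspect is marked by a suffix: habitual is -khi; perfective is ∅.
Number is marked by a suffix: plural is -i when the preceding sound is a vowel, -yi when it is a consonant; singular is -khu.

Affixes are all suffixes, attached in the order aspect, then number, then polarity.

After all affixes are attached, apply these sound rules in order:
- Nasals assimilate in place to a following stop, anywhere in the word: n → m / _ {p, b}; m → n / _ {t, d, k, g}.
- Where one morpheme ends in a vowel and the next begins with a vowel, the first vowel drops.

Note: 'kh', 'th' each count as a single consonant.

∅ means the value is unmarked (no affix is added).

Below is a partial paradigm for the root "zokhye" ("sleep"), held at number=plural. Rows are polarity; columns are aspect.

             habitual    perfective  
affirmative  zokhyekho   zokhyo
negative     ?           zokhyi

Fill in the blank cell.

zokhyekhi

Attach aspect habitual -khi → zokhyekhi.
Attach number plural -i (after vowel 'i') → zokhyekhii.
polarity = negative: zero marking, form stays zokhyekhii.
Nasal assimilation: no change.
Apply vowel deletion: zokhyekhii → zokhyekhi.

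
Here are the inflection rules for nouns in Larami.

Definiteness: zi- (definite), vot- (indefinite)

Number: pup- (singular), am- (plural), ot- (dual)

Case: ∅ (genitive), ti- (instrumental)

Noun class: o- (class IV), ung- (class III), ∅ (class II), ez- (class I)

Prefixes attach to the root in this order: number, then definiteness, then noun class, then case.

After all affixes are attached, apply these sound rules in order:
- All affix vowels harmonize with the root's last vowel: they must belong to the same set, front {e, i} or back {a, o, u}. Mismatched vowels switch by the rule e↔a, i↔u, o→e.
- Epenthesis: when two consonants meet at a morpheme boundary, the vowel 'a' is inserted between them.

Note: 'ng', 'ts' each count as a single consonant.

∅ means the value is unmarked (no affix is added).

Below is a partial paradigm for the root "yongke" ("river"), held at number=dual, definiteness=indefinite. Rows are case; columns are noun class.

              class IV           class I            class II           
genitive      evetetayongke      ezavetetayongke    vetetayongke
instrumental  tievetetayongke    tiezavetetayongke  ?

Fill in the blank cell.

Attach number dual ot- → otyongke.
Attach definiteness indefinite vot- → vototyongke.
noun class = class II: zero marking, form stays vototyongke.
Attach case instrumental ti- → tivototyongke.
Apply vowel harmony: tivototyongke → tivetetyongke.
Apply epenthesis: tivetetyongke → tivetetayongke.

tivetetayongke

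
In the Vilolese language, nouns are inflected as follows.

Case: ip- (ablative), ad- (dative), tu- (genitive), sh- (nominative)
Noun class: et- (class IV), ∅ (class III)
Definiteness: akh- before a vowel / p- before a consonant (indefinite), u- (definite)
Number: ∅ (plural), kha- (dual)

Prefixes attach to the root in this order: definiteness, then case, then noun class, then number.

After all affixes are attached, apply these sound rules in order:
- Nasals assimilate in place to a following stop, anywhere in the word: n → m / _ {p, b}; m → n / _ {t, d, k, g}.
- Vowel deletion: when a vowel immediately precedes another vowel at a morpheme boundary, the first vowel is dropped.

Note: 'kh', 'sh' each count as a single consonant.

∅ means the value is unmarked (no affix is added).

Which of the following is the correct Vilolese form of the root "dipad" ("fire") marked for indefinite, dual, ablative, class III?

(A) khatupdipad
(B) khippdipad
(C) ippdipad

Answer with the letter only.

Attach definiteness indefinite p- (before consonant 'd') → pdipad.
Attach case ablative ip- → ippdipad.
noun class = class III: zero marking, form stays ippdipad.
Attach number dual kha- → khaippdipad.
Nasal assimilation: no change.
Apply vowel deletion: khaippdipad → khippdipad.
So the correct form is khippdipad, option (B).
(A) khatupdipad is wrong: it uses genitive instead of ablative for case.
(C) ippdipad is wrong: it uses plural instead of dual for number.

B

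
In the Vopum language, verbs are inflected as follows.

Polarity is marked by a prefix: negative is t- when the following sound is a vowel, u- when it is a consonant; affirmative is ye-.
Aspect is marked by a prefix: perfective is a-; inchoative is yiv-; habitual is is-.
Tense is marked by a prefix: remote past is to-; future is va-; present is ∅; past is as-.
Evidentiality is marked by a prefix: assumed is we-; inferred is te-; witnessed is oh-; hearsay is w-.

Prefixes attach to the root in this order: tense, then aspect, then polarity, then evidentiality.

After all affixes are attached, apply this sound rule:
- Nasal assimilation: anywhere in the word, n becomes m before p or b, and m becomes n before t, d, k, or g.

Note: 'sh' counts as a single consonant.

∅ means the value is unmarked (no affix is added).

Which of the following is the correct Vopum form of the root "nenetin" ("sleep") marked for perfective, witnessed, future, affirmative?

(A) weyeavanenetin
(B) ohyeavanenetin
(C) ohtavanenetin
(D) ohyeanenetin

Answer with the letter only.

Attach tense future va- → vanenetin.
Attach aspect perfective a- → avanenetin.
Attach polarity affirmative ye- → yeavanenetin.
Attach evidentiality witnessed oh- → ohyeavanenetin.
Nasal assimilation: no change.
So the correct form is ohyeavanenetin, option (B).
(A) weyeavanenetin is wrong: it uses assumed instead of witnessed for evidentiality.
(C) ohtavanenetin is wrong: it uses negative instead of affirmative for polarity.
(D) ohyeanenetin is wrong: it uses present instead of future for tense.

B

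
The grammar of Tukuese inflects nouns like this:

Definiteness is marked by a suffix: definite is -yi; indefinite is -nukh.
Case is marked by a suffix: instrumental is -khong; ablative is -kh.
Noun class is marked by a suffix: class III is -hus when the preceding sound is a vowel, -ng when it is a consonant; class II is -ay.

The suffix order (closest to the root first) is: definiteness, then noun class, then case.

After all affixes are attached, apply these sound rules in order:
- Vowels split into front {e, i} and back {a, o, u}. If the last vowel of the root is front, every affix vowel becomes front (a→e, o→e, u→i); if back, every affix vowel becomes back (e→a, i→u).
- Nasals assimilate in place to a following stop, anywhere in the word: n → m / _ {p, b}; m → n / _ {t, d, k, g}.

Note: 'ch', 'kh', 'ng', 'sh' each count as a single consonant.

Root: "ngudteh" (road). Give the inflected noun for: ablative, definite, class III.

Attach definiteness definite -yi → ngudtehyi.
Attach noun class class III -hus (after vowel 'i') → ngudtehyihus.
Attach case ablative -kh → ngudtehyihuskh.
Apply vowel harmony: ngudtehyihuskh → ngudtehyihiskh.
Nasal assimilation: no change.

ngudtehyihiskh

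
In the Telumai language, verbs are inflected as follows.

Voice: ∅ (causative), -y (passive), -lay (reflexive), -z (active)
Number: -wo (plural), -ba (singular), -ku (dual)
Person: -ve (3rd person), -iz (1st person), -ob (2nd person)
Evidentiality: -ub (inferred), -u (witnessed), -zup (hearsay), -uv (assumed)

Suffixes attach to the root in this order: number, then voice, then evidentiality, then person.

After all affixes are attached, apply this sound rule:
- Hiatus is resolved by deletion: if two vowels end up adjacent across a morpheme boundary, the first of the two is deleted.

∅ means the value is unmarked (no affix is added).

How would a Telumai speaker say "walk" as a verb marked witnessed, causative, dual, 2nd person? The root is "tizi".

Attach number dual -ku → tiziku.
voice = causative: zero marking, form stays tiziku.
Attach evidentiality witnessed -u → tizikuu.
Attach person 2nd person -ob → tizikuuob.
Apply vowel deletion: tizikuuob → tizikob.

tizikob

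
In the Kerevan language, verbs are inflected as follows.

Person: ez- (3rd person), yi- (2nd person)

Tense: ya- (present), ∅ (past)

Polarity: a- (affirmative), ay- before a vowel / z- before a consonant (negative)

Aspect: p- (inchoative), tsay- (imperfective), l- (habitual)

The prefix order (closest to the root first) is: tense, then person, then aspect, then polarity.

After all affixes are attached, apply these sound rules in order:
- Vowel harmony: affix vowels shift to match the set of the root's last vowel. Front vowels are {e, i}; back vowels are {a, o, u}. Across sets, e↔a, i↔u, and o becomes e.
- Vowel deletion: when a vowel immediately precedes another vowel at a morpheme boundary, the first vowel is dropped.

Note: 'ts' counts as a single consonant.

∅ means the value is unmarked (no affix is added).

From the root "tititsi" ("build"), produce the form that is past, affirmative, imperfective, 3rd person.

etseyeztititsi

tense = past: zero marking, form stays tititsi.
Attach person 3rd person ez- → eztititsi.
Attach aspect imperfective tsay- → tsayeztititsi.
Attach polarity affirmative a- → atsayeztititsi.
Apply vowel harmony: atsayeztititsi → etseyeztititsi.
Vowel deletion: no change.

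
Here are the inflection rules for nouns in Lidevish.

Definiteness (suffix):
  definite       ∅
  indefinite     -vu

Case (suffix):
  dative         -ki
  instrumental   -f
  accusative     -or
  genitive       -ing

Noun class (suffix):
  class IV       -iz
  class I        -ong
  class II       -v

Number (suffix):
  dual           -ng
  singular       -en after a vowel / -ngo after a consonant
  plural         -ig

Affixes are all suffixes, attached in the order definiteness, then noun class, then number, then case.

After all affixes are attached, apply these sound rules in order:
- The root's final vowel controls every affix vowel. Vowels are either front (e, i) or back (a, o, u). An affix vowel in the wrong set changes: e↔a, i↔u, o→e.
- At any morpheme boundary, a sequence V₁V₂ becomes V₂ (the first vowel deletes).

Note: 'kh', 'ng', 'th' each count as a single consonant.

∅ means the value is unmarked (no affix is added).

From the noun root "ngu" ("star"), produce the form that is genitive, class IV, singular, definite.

nguzngung

definiteness = definite: zero marking, form stays ngu.
Attach noun class class IV -iz → nguiz.
Attach number singular -ngo (after consonant 'z') → nguizngo.
Attach case genitive -ing → nguizngoing.
Apply vowel harmony: nguizngoing → nguuzngoung.
Apply vowel deletion: nguuzngoung → nguzngung.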